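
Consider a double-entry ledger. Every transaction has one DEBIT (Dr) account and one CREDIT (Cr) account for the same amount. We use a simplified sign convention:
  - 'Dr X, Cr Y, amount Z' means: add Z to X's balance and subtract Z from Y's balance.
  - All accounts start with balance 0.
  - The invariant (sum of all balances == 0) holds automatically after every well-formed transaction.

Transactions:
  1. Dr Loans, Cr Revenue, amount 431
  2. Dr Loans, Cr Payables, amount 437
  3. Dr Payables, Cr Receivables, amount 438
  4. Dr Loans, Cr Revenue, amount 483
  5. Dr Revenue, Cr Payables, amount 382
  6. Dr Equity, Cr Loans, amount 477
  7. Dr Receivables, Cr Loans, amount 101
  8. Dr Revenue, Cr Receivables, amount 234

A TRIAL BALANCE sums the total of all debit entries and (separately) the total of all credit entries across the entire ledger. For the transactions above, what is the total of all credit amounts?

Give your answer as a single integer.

Answer: 2983

Derivation:
Txn 1: credit+=431
Txn 2: credit+=437
Txn 3: credit+=438
Txn 4: credit+=483
Txn 5: credit+=382
Txn 6: credit+=477
Txn 7: credit+=101
Txn 8: credit+=234
Total credits = 2983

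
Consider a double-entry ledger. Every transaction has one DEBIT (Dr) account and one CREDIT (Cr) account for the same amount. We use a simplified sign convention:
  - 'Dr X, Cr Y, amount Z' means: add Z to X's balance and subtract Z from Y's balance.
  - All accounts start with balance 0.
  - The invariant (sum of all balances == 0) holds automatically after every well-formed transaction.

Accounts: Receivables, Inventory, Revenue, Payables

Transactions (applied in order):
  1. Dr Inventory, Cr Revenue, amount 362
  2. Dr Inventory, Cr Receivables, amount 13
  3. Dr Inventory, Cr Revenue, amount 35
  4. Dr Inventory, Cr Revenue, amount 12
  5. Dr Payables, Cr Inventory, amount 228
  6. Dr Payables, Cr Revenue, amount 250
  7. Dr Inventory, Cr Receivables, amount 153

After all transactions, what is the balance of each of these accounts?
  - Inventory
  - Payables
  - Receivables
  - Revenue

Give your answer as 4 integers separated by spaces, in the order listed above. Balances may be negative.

After txn 1 (Dr Inventory, Cr Revenue, amount 362): Inventory=362 Revenue=-362
After txn 2 (Dr Inventory, Cr Receivables, amount 13): Inventory=375 Receivables=-13 Revenue=-362
After txn 3 (Dr Inventory, Cr Revenue, amount 35): Inventory=410 Receivables=-13 Revenue=-397
After txn 4 (Dr Inventory, Cr Revenue, amount 12): Inventory=422 Receivables=-13 Revenue=-409
After txn 5 (Dr Payables, Cr Inventory, amount 228): Inventory=194 Payables=228 Receivables=-13 Revenue=-409
After txn 6 (Dr Payables, Cr Revenue, amount 250): Inventory=194 Payables=478 Receivables=-13 Revenue=-659
After txn 7 (Dr Inventory, Cr Receivables, amount 153): Inventory=347 Payables=478 Receivables=-166 Revenue=-659

Answer: 347 478 -166 -659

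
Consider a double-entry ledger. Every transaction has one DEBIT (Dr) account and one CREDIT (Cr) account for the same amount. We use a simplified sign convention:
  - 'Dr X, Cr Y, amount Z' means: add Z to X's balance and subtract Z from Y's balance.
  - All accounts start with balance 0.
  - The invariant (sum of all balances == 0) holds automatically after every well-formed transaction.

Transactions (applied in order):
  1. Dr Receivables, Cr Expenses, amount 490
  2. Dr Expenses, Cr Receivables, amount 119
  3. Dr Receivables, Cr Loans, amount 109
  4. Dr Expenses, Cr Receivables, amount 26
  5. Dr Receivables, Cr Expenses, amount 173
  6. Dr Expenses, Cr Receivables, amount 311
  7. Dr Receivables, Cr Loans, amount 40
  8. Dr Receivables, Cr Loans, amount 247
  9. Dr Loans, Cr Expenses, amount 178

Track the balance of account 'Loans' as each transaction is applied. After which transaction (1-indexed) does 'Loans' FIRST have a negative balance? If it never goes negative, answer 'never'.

Answer: 3

Derivation:
After txn 1: Loans=0
After txn 2: Loans=0
After txn 3: Loans=-109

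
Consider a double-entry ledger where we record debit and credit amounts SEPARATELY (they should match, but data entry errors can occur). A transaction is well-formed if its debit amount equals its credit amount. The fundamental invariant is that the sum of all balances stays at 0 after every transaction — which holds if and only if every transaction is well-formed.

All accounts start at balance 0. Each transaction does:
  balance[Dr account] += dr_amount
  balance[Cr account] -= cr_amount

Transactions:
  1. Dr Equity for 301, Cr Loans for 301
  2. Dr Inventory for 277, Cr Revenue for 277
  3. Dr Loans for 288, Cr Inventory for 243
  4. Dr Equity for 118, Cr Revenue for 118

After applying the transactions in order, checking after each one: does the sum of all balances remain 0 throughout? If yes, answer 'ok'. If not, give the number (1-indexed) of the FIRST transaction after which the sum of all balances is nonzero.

After txn 1: dr=301 cr=301 sum_balances=0
After txn 2: dr=277 cr=277 sum_balances=0
After txn 3: dr=288 cr=243 sum_balances=45
After txn 4: dr=118 cr=118 sum_balances=45

Answer: 3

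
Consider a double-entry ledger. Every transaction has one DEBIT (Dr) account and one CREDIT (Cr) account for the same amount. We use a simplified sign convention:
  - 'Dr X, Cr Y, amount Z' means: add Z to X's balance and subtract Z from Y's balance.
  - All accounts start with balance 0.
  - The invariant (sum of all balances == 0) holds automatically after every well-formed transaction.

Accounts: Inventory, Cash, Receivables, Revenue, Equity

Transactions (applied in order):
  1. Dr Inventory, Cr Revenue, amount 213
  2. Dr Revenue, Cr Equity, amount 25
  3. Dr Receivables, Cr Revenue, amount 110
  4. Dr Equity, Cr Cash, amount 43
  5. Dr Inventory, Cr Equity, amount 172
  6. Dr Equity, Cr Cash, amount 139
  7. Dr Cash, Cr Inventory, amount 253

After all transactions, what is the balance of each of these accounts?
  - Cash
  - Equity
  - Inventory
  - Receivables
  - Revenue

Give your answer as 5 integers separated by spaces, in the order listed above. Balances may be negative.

Answer: 71 -15 132 110 -298

Derivation:
After txn 1 (Dr Inventory, Cr Revenue, amount 213): Inventory=213 Revenue=-213
After txn 2 (Dr Revenue, Cr Equity, amount 25): Equity=-25 Inventory=213 Revenue=-188
After txn 3 (Dr Receivables, Cr Revenue, amount 110): Equity=-25 Inventory=213 Receivables=110 Revenue=-298
After txn 4 (Dr Equity, Cr Cash, amount 43): Cash=-43 Equity=18 Inventory=213 Receivables=110 Revenue=-298
After txn 5 (Dr Inventory, Cr Equity, amount 172): Cash=-43 Equity=-154 Inventory=385 Receivables=110 Revenue=-298
After txn 6 (Dr Equity, Cr Cash, amount 139): Cash=-182 Equity=-15 Inventory=385 Receivables=110 Revenue=-298
After txn 7 (Dr Cash, Cr Inventory, amount 253): Cash=71 Equity=-15 Inventory=132 Receivables=110 Revenue=-298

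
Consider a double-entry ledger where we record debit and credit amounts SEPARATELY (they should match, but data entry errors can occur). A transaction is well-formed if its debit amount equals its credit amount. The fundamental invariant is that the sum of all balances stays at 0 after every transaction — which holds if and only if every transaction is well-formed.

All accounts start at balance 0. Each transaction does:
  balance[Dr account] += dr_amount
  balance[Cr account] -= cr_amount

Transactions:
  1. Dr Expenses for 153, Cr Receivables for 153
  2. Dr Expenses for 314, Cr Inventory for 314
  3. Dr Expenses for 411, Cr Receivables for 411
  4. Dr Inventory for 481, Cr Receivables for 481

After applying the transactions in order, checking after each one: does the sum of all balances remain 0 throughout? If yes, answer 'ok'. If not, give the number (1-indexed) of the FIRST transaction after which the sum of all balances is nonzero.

After txn 1: dr=153 cr=153 sum_balances=0
After txn 2: dr=314 cr=314 sum_balances=0
After txn 3: dr=411 cr=411 sum_balances=0
After txn 4: dr=481 cr=481 sum_balances=0

Answer: ok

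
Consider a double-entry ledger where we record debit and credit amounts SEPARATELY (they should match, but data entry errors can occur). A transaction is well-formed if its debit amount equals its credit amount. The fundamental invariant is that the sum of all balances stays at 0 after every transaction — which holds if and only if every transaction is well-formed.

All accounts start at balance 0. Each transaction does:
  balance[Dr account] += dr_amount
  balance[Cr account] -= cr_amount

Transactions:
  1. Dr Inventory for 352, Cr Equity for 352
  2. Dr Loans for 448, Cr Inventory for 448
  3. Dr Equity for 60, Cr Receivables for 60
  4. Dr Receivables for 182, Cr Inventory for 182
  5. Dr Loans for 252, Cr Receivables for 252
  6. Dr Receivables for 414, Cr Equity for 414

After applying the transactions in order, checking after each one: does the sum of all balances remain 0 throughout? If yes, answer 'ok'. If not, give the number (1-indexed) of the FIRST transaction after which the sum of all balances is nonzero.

After txn 1: dr=352 cr=352 sum_balances=0
After txn 2: dr=448 cr=448 sum_balances=0
After txn 3: dr=60 cr=60 sum_balances=0
After txn 4: dr=182 cr=182 sum_balances=0
After txn 5: dr=252 cr=252 sum_balances=0
After txn 6: dr=414 cr=414 sum_balances=0

Answer: ok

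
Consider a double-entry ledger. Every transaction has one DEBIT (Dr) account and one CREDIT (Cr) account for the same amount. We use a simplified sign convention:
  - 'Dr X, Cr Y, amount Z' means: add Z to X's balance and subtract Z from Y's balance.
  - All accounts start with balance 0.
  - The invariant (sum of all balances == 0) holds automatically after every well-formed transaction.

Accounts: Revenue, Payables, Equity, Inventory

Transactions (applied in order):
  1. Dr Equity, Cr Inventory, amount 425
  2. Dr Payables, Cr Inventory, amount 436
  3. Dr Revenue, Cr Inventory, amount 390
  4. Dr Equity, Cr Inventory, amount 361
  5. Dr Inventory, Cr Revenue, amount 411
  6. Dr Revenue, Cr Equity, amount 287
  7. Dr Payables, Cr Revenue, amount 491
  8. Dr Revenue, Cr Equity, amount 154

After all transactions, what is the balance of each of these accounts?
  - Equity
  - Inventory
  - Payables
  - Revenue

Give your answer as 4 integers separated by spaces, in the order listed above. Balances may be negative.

After txn 1 (Dr Equity, Cr Inventory, amount 425): Equity=425 Inventory=-425
After txn 2 (Dr Payables, Cr Inventory, amount 436): Equity=425 Inventory=-861 Payables=436
After txn 3 (Dr Revenue, Cr Inventory, amount 390): Equity=425 Inventory=-1251 Payables=436 Revenue=390
After txn 4 (Dr Equity, Cr Inventory, amount 361): Equity=786 Inventory=-1612 Payables=436 Revenue=390
After txn 5 (Dr Inventory, Cr Revenue, amount 411): Equity=786 Inventory=-1201 Payables=436 Revenue=-21
After txn 6 (Dr Revenue, Cr Equity, amount 287): Equity=499 Inventory=-1201 Payables=436 Revenue=266
After txn 7 (Dr Payables, Cr Revenue, amount 491): Equity=499 Inventory=-1201 Payables=927 Revenue=-225
After txn 8 (Dr Revenue, Cr Equity, amount 154): Equity=345 Inventory=-1201 Payables=927 Revenue=-71

Answer: 345 -1201 927 -71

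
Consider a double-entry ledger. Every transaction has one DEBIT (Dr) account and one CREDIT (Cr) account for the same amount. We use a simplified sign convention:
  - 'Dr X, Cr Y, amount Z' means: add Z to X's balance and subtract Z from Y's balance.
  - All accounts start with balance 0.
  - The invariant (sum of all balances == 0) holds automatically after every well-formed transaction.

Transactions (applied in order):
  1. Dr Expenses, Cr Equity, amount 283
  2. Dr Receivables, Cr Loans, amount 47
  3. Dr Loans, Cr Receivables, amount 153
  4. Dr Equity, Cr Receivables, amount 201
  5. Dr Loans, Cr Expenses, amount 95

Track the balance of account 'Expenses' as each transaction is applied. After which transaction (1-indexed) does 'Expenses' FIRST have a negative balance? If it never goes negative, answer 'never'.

Answer: never

Derivation:
After txn 1: Expenses=283
After txn 2: Expenses=283
After txn 3: Expenses=283
After txn 4: Expenses=283
After txn 5: Expenses=188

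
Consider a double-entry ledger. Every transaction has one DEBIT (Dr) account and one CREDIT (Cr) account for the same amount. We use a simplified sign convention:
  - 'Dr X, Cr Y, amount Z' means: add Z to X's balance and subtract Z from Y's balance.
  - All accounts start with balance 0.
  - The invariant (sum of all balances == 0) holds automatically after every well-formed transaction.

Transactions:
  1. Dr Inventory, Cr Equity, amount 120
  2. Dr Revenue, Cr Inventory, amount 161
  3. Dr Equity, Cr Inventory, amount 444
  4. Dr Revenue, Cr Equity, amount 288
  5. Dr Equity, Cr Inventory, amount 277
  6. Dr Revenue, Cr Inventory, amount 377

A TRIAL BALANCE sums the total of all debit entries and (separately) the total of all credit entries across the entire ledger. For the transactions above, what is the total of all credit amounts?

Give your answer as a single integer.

Txn 1: credit+=120
Txn 2: credit+=161
Txn 3: credit+=444
Txn 4: credit+=288
Txn 5: credit+=277
Txn 6: credit+=377
Total credits = 1667

Answer: 1667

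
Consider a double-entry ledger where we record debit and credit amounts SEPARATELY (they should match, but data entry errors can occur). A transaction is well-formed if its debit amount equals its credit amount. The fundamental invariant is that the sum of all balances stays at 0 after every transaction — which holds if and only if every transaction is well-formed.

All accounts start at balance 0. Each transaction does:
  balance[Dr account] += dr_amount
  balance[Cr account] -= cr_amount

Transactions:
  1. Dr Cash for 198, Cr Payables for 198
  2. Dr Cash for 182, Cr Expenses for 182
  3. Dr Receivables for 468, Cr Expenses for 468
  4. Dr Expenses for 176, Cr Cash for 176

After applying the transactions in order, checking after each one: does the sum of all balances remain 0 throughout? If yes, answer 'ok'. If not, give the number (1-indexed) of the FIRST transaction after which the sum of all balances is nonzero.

Answer: ok

Derivation:
After txn 1: dr=198 cr=198 sum_balances=0
After txn 2: dr=182 cr=182 sum_balances=0
After txn 3: dr=468 cr=468 sum_balances=0
After txn 4: dr=176 cr=176 sum_balances=0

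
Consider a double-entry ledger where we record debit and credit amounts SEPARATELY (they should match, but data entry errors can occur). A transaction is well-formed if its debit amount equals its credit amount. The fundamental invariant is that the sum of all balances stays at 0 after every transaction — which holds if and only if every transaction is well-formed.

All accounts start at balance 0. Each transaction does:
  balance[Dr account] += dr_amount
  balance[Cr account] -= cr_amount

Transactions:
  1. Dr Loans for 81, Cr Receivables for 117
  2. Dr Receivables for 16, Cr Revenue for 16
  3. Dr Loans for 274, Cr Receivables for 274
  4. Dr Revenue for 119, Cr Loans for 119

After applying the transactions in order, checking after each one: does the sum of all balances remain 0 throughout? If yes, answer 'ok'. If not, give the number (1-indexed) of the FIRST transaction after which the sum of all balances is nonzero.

After txn 1: dr=81 cr=117 sum_balances=-36
After txn 2: dr=16 cr=16 sum_balances=-36
After txn 3: dr=274 cr=274 sum_balances=-36
After txn 4: dr=119 cr=119 sum_balances=-36

Answer: 1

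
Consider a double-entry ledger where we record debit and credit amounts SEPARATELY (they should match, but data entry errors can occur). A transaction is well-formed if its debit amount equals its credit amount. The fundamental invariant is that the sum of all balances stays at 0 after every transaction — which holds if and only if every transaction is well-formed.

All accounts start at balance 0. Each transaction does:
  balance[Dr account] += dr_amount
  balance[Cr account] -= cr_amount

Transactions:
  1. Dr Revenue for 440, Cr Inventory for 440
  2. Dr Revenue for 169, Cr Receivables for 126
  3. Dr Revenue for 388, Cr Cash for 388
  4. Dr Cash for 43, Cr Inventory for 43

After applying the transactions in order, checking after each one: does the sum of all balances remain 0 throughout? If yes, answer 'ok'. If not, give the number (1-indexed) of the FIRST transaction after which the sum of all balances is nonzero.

After txn 1: dr=440 cr=440 sum_balances=0
After txn 2: dr=169 cr=126 sum_balances=43
After txn 3: dr=388 cr=388 sum_balances=43
After txn 4: dr=43 cr=43 sum_balances=43

Answer: 2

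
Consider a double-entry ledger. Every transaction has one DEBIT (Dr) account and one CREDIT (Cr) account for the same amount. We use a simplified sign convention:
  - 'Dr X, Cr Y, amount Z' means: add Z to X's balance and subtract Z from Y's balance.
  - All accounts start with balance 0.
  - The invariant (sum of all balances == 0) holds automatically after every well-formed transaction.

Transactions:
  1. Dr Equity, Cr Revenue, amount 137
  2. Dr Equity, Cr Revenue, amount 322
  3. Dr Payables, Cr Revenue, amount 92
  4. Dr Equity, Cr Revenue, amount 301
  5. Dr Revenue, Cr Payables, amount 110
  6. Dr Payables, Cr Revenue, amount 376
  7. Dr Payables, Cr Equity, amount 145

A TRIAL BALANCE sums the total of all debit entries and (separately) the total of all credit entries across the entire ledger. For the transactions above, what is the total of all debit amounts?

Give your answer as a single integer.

Txn 1: debit+=137
Txn 2: debit+=322
Txn 3: debit+=92
Txn 4: debit+=301
Txn 5: debit+=110
Txn 6: debit+=376
Txn 7: debit+=145
Total debits = 1483

Answer: 1483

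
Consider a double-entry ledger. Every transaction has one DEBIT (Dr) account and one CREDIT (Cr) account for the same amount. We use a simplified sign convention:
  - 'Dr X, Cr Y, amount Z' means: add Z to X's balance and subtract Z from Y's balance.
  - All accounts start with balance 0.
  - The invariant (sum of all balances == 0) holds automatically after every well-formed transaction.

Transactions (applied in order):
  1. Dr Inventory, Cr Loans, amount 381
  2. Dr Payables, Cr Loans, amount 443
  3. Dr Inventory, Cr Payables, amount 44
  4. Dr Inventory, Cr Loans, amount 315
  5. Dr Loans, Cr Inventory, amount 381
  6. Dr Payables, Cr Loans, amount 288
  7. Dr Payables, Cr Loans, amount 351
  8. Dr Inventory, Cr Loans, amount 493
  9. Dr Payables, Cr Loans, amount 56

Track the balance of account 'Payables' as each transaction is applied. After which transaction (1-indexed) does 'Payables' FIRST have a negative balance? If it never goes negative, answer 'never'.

Answer: never

Derivation:
After txn 1: Payables=0
After txn 2: Payables=443
After txn 3: Payables=399
After txn 4: Payables=399
After txn 5: Payables=399
After txn 6: Payables=687
After txn 7: Payables=1038
After txn 8: Payables=1038
After txn 9: Payables=1094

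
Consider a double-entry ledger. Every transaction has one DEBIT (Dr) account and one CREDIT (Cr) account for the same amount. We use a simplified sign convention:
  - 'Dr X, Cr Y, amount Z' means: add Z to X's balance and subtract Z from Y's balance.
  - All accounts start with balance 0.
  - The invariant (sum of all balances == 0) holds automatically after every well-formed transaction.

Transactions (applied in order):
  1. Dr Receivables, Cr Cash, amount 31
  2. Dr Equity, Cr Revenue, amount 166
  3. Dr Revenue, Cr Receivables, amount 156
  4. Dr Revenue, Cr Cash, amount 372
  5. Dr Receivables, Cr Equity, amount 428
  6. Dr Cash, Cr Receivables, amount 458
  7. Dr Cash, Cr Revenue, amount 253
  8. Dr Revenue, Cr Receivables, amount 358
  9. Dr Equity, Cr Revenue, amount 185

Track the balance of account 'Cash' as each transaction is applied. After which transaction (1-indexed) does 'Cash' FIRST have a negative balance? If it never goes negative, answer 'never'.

After txn 1: Cash=-31

Answer: 1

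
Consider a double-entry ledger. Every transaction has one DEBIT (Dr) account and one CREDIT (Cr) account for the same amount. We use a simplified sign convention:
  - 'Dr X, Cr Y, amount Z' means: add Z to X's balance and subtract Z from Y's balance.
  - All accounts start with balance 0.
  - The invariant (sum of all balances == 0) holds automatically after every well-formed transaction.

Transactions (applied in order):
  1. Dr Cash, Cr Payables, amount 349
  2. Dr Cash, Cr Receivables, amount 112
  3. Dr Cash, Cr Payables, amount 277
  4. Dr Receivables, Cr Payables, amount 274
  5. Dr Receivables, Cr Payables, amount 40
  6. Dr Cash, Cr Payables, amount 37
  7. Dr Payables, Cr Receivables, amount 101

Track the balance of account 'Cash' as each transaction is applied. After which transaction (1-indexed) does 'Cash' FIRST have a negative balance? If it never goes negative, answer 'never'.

Answer: never

Derivation:
After txn 1: Cash=349
After txn 2: Cash=461
After txn 3: Cash=738
After txn 4: Cash=738
After txn 5: Cash=738
After txn 6: Cash=775
After txn 7: Cash=775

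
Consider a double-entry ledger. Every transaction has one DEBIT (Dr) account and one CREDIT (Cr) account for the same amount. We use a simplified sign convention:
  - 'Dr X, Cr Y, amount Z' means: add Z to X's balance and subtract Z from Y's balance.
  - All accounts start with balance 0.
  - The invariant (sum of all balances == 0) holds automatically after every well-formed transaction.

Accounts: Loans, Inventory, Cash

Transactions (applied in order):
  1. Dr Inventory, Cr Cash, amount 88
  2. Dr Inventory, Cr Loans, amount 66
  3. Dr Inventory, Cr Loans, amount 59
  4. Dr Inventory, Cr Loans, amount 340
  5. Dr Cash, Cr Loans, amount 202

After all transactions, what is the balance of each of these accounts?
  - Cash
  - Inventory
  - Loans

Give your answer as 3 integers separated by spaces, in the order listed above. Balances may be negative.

After txn 1 (Dr Inventory, Cr Cash, amount 88): Cash=-88 Inventory=88
After txn 2 (Dr Inventory, Cr Loans, amount 66): Cash=-88 Inventory=154 Loans=-66
After txn 3 (Dr Inventory, Cr Loans, amount 59): Cash=-88 Inventory=213 Loans=-125
After txn 4 (Dr Inventory, Cr Loans, amount 340): Cash=-88 Inventory=553 Loans=-465
After txn 5 (Dr Cash, Cr Loans, amount 202): Cash=114 Inventory=553 Loans=-667

Answer: 114 553 -667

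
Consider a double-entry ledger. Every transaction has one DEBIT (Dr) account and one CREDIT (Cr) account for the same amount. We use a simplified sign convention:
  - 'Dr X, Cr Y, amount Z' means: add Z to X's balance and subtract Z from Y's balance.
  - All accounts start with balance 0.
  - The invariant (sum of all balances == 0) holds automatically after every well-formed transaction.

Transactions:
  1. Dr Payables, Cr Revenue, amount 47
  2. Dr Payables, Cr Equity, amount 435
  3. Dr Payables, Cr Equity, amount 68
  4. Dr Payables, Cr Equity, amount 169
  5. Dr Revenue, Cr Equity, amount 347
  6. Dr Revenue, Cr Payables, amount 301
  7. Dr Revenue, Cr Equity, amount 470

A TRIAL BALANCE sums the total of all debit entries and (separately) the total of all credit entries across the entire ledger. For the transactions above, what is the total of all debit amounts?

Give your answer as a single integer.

Txn 1: debit+=47
Txn 2: debit+=435
Txn 3: debit+=68
Txn 4: debit+=169
Txn 5: debit+=347
Txn 6: debit+=301
Txn 7: debit+=470
Total debits = 1837

Answer: 1837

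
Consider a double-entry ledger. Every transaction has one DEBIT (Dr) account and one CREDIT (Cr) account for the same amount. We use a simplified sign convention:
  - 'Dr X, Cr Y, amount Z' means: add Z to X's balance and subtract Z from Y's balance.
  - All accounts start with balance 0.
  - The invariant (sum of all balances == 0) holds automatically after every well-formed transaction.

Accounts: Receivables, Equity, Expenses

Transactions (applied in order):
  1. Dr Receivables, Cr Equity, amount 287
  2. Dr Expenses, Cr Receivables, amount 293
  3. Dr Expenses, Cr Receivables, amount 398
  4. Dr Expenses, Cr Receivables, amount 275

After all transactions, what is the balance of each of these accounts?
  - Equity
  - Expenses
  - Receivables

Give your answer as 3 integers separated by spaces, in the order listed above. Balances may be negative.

After txn 1 (Dr Receivables, Cr Equity, amount 287): Equity=-287 Receivables=287
After txn 2 (Dr Expenses, Cr Receivables, amount 293): Equity=-287 Expenses=293 Receivables=-6
After txn 3 (Dr Expenses, Cr Receivables, amount 398): Equity=-287 Expenses=691 Receivables=-404
After txn 4 (Dr Expenses, Cr Receivables, amount 275): Equity=-287 Expenses=966 Receivables=-679

Answer: -287 966 -679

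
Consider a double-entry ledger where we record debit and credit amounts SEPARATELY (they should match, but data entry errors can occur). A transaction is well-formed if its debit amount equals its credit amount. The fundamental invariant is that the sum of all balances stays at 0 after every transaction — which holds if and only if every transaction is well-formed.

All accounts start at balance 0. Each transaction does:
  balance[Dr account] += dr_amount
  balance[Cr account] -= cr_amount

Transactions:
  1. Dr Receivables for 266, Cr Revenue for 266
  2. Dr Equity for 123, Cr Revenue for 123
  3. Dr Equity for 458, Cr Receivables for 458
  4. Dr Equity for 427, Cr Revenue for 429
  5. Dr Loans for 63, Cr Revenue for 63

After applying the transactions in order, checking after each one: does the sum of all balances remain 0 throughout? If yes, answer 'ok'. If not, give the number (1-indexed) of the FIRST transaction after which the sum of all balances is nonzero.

After txn 1: dr=266 cr=266 sum_balances=0
After txn 2: dr=123 cr=123 sum_balances=0
After txn 3: dr=458 cr=458 sum_balances=0
After txn 4: dr=427 cr=429 sum_balances=-2
After txn 5: dr=63 cr=63 sum_balances=-2

Answer: 4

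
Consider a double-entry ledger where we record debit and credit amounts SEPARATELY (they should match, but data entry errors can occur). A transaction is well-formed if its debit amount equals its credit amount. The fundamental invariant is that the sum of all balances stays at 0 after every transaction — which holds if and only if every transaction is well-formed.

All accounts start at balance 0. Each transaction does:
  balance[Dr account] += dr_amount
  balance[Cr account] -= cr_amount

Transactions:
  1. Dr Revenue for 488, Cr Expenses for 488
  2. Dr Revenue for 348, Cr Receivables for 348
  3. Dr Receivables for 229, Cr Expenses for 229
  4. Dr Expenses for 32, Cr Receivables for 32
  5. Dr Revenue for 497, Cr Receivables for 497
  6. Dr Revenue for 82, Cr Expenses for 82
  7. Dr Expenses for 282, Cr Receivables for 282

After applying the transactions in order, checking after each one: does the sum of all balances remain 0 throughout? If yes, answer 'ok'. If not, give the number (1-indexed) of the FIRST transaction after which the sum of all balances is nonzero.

After txn 1: dr=488 cr=488 sum_balances=0
After txn 2: dr=348 cr=348 sum_balances=0
After txn 3: dr=229 cr=229 sum_balances=0
After txn 4: dr=32 cr=32 sum_balances=0
After txn 5: dr=497 cr=497 sum_balances=0
After txn 6: dr=82 cr=82 sum_balances=0
After txn 7: dr=282 cr=282 sum_balances=0

Answer: ok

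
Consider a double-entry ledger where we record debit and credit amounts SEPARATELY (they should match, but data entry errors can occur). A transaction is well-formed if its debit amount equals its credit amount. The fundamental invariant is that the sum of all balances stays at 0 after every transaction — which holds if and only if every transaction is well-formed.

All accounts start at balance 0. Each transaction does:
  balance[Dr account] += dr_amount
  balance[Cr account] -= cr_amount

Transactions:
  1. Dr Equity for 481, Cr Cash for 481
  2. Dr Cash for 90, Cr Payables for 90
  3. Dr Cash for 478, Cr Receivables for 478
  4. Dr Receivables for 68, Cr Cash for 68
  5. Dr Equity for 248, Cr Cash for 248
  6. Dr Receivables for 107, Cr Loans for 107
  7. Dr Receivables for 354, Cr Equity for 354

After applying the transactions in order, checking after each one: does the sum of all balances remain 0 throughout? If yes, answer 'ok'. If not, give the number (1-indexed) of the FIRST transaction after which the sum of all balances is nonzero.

Answer: ok

Derivation:
After txn 1: dr=481 cr=481 sum_balances=0
After txn 2: dr=90 cr=90 sum_balances=0
After txn 3: dr=478 cr=478 sum_balances=0
After txn 4: dr=68 cr=68 sum_balances=0
After txn 5: dr=248 cr=248 sum_balances=0
After txn 6: dr=107 cr=107 sum_balances=0
After txn 7: dr=354 cr=354 sum_balances=0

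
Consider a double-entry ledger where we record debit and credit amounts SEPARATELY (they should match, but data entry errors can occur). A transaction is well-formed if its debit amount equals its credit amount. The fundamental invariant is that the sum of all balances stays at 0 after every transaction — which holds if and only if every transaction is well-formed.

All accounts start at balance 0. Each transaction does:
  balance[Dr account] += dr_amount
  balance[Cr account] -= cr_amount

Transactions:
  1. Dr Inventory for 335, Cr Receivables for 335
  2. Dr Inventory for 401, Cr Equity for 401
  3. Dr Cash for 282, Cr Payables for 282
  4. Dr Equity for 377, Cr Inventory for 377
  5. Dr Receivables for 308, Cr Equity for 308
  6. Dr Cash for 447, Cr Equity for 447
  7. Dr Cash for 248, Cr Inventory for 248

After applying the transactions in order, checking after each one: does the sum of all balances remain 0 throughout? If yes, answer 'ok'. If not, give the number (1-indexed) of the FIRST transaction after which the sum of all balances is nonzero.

After txn 1: dr=335 cr=335 sum_balances=0
After txn 2: dr=401 cr=401 sum_balances=0
After txn 3: dr=282 cr=282 sum_balances=0
After txn 4: dr=377 cr=377 sum_balances=0
After txn 5: dr=308 cr=308 sum_balances=0
After txn 6: dr=447 cr=447 sum_balances=0
After txn 7: dr=248 cr=248 sum_balances=0

Answer: ok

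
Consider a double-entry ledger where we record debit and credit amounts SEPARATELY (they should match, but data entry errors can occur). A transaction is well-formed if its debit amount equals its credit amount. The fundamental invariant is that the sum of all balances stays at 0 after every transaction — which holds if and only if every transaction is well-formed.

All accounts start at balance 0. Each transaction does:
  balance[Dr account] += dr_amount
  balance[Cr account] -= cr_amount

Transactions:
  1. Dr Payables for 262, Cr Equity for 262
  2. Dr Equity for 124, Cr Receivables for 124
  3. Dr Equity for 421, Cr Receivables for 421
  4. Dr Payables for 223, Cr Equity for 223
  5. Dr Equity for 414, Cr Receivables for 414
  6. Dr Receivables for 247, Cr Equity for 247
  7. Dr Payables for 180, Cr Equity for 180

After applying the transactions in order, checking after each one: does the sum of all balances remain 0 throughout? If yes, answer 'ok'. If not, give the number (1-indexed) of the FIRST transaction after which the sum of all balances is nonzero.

Answer: ok

Derivation:
After txn 1: dr=262 cr=262 sum_balances=0
After txn 2: dr=124 cr=124 sum_balances=0
After txn 3: dr=421 cr=421 sum_balances=0
After txn 4: dr=223 cr=223 sum_balances=0
After txn 5: dr=414 cr=414 sum_balances=0
After txn 6: dr=247 cr=247 sum_balances=0
After txn 7: dr=180 cr=180 sum_balances=0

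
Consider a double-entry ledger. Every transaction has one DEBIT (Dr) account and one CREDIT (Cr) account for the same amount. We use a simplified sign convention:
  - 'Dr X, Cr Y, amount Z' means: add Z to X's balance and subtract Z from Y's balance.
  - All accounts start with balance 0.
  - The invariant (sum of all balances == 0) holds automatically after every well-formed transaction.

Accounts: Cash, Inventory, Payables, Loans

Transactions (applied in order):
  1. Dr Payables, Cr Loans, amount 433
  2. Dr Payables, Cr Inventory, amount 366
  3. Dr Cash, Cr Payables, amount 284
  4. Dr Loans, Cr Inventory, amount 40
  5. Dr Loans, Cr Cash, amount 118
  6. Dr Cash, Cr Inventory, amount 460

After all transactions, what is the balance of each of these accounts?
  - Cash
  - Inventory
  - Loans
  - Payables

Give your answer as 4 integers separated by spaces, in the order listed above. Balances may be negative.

Answer: 626 -866 -275 515

Derivation:
After txn 1 (Dr Payables, Cr Loans, amount 433): Loans=-433 Payables=433
After txn 2 (Dr Payables, Cr Inventory, amount 366): Inventory=-366 Loans=-433 Payables=799
After txn 3 (Dr Cash, Cr Payables, amount 284): Cash=284 Inventory=-366 Loans=-433 Payables=515
After txn 4 (Dr Loans, Cr Inventory, amount 40): Cash=284 Inventory=-406 Loans=-393 Payables=515
After txn 5 (Dr Loans, Cr Cash, amount 118): Cash=166 Inventory=-406 Loans=-275 Payables=515
After txn 6 (Dr Cash, Cr Inventory, amount 460): Cash=626 Inventory=-866 Loans=-275 Payables=515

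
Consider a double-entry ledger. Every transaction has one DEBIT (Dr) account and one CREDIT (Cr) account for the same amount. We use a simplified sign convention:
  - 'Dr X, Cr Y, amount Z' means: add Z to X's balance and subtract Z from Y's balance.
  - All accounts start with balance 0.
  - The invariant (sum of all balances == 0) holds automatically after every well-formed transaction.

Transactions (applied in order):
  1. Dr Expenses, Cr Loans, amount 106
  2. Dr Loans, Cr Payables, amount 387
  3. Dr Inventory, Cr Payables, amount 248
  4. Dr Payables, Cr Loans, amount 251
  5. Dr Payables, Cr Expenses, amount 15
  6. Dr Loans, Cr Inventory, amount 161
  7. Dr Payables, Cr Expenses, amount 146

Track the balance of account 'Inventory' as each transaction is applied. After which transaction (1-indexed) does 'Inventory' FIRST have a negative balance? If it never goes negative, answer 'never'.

After txn 1: Inventory=0
After txn 2: Inventory=0
After txn 3: Inventory=248
After txn 4: Inventory=248
After txn 5: Inventory=248
After txn 6: Inventory=87
After txn 7: Inventory=87

Answer: never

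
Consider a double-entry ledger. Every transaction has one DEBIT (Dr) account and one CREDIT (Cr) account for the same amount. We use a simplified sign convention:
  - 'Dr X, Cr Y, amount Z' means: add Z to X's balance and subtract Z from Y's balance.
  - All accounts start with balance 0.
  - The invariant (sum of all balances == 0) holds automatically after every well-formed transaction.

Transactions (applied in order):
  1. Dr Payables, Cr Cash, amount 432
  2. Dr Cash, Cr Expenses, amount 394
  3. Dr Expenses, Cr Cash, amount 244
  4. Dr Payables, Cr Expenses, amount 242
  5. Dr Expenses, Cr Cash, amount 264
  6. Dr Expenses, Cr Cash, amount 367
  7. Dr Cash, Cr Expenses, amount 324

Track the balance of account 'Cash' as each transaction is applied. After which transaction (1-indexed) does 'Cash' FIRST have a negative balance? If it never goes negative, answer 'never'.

Answer: 1

Derivation:
After txn 1: Cash=-432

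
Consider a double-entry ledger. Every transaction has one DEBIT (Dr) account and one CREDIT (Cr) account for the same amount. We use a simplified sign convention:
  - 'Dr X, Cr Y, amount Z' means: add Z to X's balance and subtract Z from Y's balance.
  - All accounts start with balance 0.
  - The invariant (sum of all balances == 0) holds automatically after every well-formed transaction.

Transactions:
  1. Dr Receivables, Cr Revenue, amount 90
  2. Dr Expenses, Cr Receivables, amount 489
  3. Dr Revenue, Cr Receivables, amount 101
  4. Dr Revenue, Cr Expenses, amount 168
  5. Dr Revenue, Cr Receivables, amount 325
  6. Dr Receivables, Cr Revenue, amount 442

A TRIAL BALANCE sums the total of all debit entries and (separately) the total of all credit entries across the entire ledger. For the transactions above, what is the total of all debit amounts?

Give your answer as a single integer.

Answer: 1615

Derivation:
Txn 1: debit+=90
Txn 2: debit+=489
Txn 3: debit+=101
Txn 4: debit+=168
Txn 5: debit+=325
Txn 6: debit+=442
Total debits = 1615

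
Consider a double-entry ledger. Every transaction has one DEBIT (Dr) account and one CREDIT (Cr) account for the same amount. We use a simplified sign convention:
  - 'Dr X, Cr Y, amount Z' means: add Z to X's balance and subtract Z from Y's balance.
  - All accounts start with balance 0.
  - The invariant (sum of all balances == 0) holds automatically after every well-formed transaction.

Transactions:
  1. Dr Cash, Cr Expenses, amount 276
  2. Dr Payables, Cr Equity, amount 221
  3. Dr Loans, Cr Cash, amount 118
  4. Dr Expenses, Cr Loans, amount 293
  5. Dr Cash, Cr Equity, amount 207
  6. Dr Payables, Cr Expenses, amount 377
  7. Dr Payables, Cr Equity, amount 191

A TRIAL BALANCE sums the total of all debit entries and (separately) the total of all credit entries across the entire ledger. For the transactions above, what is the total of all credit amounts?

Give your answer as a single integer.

Txn 1: credit+=276
Txn 2: credit+=221
Txn 3: credit+=118
Txn 4: credit+=293
Txn 5: credit+=207
Txn 6: credit+=377
Txn 7: credit+=191
Total credits = 1683

Answer: 1683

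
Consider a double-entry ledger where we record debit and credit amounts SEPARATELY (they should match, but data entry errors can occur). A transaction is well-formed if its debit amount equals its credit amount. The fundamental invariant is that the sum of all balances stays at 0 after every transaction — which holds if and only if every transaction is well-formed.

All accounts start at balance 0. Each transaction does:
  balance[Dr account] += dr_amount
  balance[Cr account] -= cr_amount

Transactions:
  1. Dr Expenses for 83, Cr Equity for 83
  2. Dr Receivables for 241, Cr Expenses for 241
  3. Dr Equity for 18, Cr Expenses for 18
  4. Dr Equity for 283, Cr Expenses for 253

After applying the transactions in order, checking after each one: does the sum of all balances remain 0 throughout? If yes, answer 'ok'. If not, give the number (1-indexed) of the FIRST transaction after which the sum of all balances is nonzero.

Answer: 4

Derivation:
After txn 1: dr=83 cr=83 sum_balances=0
After txn 2: dr=241 cr=241 sum_balances=0
After txn 3: dr=18 cr=18 sum_balances=0
After txn 4: dr=283 cr=253 sum_balances=30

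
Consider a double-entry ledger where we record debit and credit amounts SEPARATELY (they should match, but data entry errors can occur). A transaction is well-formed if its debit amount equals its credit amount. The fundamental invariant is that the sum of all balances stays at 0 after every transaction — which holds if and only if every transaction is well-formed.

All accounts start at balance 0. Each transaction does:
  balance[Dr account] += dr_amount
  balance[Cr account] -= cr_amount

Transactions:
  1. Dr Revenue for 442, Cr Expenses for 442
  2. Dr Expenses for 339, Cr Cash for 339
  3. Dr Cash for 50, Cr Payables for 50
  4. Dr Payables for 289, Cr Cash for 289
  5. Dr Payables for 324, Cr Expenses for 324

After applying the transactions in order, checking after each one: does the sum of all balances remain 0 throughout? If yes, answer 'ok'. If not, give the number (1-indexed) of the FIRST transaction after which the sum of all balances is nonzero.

After txn 1: dr=442 cr=442 sum_balances=0
After txn 2: dr=339 cr=339 sum_balances=0
After txn 3: dr=50 cr=50 sum_balances=0
After txn 4: dr=289 cr=289 sum_balances=0
After txn 5: dr=324 cr=324 sum_balances=0

Answer: ok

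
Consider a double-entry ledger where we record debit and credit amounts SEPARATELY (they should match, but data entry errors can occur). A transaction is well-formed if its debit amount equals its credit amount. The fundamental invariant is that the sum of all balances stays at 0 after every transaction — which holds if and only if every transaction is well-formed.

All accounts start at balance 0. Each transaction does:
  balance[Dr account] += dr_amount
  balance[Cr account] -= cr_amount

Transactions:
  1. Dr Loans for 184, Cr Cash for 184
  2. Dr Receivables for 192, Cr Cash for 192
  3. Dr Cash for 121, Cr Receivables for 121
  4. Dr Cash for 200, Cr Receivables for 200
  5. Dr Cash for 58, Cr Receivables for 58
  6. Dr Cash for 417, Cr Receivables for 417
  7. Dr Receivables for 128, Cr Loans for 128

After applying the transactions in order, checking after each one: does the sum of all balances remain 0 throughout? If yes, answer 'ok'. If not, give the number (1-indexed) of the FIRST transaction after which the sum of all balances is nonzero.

After txn 1: dr=184 cr=184 sum_balances=0
After txn 2: dr=192 cr=192 sum_balances=0
After txn 3: dr=121 cr=121 sum_balances=0
After txn 4: dr=200 cr=200 sum_balances=0
After txn 5: dr=58 cr=58 sum_balances=0
After txn 6: dr=417 cr=417 sum_balances=0
After txn 7: dr=128 cr=128 sum_balances=0

Answer: ok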